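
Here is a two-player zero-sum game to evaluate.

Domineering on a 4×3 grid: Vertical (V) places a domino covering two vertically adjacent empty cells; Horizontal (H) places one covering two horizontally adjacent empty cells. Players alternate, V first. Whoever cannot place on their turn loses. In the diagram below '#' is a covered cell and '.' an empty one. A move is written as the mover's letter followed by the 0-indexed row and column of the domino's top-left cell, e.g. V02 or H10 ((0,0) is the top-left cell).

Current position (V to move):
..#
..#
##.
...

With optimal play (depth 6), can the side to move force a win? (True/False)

V winning at [..#/..#/##./...]: True

p1 V@[..#/..#/##./...]: V00[#.#/#.#/##./...]+1* V01[.##/.##/##./...]+1 V22[..#/..#/###/..#]-1
p2 H@[#.#/#.#/##./...]: H30[#.#/#.#/##./##.]-1* H31[#.#/#.#/##./.##]-1
p3 V@[#.#/#.#/##./##.]: V01[###/###/##./##.]+1* V22[#.#/#.#/###/###]+1
p4 H@[###/###/##./##.] terminal -1; root [..#/..#/##./...] d6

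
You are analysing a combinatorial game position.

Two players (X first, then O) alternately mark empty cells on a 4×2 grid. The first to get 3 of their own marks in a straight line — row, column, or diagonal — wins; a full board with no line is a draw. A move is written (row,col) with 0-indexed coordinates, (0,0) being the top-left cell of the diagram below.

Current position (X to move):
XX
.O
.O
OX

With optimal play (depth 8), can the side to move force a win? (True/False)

X winning at [XX/.O/.O/OX]: False

p1 X@[XX/.O/.O/OX]: (1,0)[XX/XO/.O/OX]+0* (2,0)[XX/.O/XO/OX]+0
p2 O@[XX/XO/.O/OX]: (2,0)[XX/XO/OO/OX]+0*
p3 X@[XX/XO/OO/OX] terminal +0; root [XX/.O/.O/OX] d8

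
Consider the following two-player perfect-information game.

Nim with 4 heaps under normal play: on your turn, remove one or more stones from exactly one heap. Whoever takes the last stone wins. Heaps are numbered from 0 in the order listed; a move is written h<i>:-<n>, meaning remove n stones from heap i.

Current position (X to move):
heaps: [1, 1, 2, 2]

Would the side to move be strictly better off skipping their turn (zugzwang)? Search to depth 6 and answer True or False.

zugzwang((1,1,2,2), X) = True

[(1,1,2,2)] X move#1: h0:-1:-1/(0,1,2,2)*, h1:-1:-1/(1,0,2,2), h2:-1:-1/(1,1,1,2), h2:-2:-1/(1,1,0,2), h3:-1:-1/(1,1,2,1), h3:-2:-1/(1,1,2,0)
[(0,1,2,2)] O move#2: h1:-1:+1/(0,0,2,2)*, h2:-1:-1/(0,1,1,2), h2:-2:-1/(0,1,0,2), h3:-1:-1/(0,1,2,1), h3:-2:-1/(0,1,2,0)
[(0,0,2,2)] X move#3: h2:-1:-1/(0,0,1,2)*, h2:-2:-1/(0,0,0,2), h3:-1:-1/(0,0,2,1), h3:-2:-1/(0,0,2,0)
[(0,0,1,2)] O move#4: h2:-1:-1/(0,0,0,2), h3:-1:+1/(0,0,1,1)*, h3:-2:-1/(0,0,1,0)
[(0,0,1,1)] X move#5: h2:-1:-1/(0,0,0,1)*, h3:-1:-1/(0,0,1,0)
[(0,0,0,1)] O move#6: h3:-1:+1/(0,0,0,0)*
[(0,0,0,0)] end (terminal -1, X#7); searched (1,1,2,2) to 6
if X skipped the turn, O would face:
~ [(1,1,2,2)] O move#1: h0:-1:-1/(0,1,2,2)*, h1:-1:-1/(1,0,2,2), h2:-1:-1/(1,1,1,2), h2:-2:-1/(1,1,0,2), h3:-1:-1/(1,1,2,1), h3:-2:-1/(1,1,2,0)
~ [(0,1,2,2)] X move#2: h1:-1:+1/(0,0,2,2)*, h2:-1:-1/(0,1,1,2), h2:-2:-1/(0,1,0,2), h3:-1:-1/(0,1,2,1), h3:-2:-1/(0,1,2,0)
~ [(0,0,2,2)] O move#3: h2:-1:-1/(0,0,1,2)*, h2:-2:-1/(0,0,0,2), h3:-1:-1/(0,0,2,1), h3:-2:-1/(0,0,2,0)
~ [(0,0,1,2)] X move#4: h2:-1:-1/(0,0,0,2), h3:-1:+1/(0,0,1,1)*, h3:-2:-1/(0,0,1,0)
~ [(0,0,1,1)] O move#5: h2:-1:-1/(0,0,0,1)*, h3:-1:-1/(0,0,1,0)
~ [(0,0,0,1)] X move#6: h3:-1:+1/(0,0,0,0)*
~ [(0,0,0,0)] end (terminal -1, O#7); searched (1,1,2,2) to 6
compare (X): move=-1 vs pass=+1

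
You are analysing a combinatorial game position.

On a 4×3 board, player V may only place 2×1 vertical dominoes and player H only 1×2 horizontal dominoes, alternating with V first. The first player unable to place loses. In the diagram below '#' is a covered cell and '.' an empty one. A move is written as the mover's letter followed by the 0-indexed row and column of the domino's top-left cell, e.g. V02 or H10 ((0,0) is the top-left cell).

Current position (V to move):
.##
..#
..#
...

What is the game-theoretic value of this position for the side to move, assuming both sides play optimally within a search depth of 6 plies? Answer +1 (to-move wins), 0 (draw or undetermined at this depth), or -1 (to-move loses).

ply 1, V at .##/..#/..#/... | V00=-1→###/#.#/..#/...; V10=+1→.##/#.#/#.#/...*; V11=+1→.##/.##/.##/...; V20=+1→.##/..#/#.#/#..; V21=+1→.##/..#/.##/.#.
ply 2, H at .##/#.#/#.#/... | H30=-1→.##/#.#/#.#/##.*; H31=-1→.##/#.#/#.#/.##
ply 3, V at .##/#.#/#.#/##. | V11=+1→.##/###/###/##.*
ply 4: .##/###/###/##. is terminal -1 (H); from .##/..#/..#/... depth 6

value(.##/..#/..#/..., V) = +1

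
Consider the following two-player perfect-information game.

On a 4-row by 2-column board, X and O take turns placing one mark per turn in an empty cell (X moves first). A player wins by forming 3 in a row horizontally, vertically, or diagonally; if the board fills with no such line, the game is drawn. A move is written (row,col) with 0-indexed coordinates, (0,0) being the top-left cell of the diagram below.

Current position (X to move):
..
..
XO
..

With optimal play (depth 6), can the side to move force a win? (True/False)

ply 1, X at ../../XO/.. | (0,0)=+0→X./../XO/..; (0,1)=+0→.X/../XO/..; (1,0)=+1→../X./XO/..*; (1,1)=+0→../.X/XO/..; (3,0)=+0→../../XO/X.; (3,1)=+0→../../XO/.X
ply 2, O at ../X./XO/.. | (0,0)=-1→O./X./XO/..*; (0,1)=-1→.O/X./XO/..; (1,1)=-1→../XO/XO/..; (3,0)=-1→../X./XO/O.; (3,1)=-1→../X./XO/.O
ply 3, X at O./X./XO/.. | (0,1)=+0→OX/X./XO/..; (1,1)=+0→O./XX/XO/..; (3,0)=+1→O./X./XO/X.*; (3,1)=+0→O./X./XO/.X
ply 4: O./X./XO/X. is terminal -1 (O); from ../../XO/.. depth 6

X winning at [../../XO/..]: True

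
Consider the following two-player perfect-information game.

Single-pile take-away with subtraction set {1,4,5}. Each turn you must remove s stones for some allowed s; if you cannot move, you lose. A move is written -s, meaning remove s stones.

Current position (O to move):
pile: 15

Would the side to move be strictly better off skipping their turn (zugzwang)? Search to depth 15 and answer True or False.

p1 O@[15]: -1[14]-1 -4[11]-1 -5[10]+1*
p2 X@[10]: -1[9]-1* -4[6]-1 -5[5]-1
p3 O@[9]: -1[8]+1* -4[5]-1 -5[4]-1
p4 X@[8]: -1[7]-1* -4[4]-1 -5[3]-1
p5 O@[7]: -1[6]-1 -4[3]-1 -5[2]+1*
p6 X@[2]: -1[1]-1*
p7 O@[1]: -1[0]+1*
p8 X@[0] terminal -1; root [15] d15
pass branch (X moves first from the same position):
  | p1 X@[15]: -1[14]-1 -4[11]-1 -5[10]+1*
  | p2 O@[10]: -1[9]-1* -4[6]-1 -5[5]-1
  | p3 X@[9]: -1[8]+1* -4[5]-1 -5[4]-1
  | p4 O@[8]: -1[7]-1* -4[4]-1 -5[3]-1
  | p5 X@[7]: -1[6]-1 -4[3]-1 -5[2]+1*
  | p6 O@[2]: -1[1]-1*
  | p7 X@[1]: -1[0]+1*
  | p8 O@[0] terminal -1; root [15] d15
O moving scores +1; O passing scores -1

zugzwang(15, O) = False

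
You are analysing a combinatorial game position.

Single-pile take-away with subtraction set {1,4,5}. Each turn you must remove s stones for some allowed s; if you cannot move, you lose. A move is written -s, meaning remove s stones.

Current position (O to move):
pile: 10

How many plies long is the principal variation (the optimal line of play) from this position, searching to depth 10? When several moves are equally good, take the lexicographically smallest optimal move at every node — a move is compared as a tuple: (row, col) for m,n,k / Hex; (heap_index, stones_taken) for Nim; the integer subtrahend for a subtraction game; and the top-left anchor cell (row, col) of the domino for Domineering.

ply 1, O at 10 | -1=-1→9*; -4=-1→6; -5=-1→5
ply 2, X at 9 | -1=+1→8*; -4=-1→5; -5=-1→4
ply 3, O at 8 | -1=-1→7*; -4=-1→4; -5=-1→3
ply 4, X at 7 | -1=-1→6; -4=-1→3; -5=+1→2*
ply 5, O at 2 | -1=-1→1*
ply 6, X at 1 | -1=+1→0*
ply 7: 0 is terminal -1 (O); from 10 depth 10

PV length from [10]: 6 plies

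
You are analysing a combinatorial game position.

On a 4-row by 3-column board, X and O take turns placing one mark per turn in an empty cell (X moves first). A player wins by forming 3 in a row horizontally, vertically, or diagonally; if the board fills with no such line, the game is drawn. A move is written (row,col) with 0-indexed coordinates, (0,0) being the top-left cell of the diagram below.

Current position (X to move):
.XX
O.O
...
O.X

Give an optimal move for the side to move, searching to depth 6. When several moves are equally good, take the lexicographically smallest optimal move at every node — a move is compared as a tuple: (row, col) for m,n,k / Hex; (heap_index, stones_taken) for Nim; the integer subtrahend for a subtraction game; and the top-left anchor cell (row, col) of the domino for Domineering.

p1 X@[.XX/O.O/.../O.X]: (0,0)[XXX/O.O/.../O.X]+1* (1,1)[.XX/OXO/.../O.X]-1 (2,0)[.XX/O.O/X../O.X]-1 (2,1)[.XX/O.O/.X./O.X]-1 (2,2)[.XX/O.O/..X/O.X]-1 (3,1)[.XX/O.O/.../OXX]-1
p2 O@[XXX/O.O/.../O.X] terminal -1; root [.XX/O.O/.../O.X] d6

X's best at [.XX/O.O/.../O.X]: (0,0)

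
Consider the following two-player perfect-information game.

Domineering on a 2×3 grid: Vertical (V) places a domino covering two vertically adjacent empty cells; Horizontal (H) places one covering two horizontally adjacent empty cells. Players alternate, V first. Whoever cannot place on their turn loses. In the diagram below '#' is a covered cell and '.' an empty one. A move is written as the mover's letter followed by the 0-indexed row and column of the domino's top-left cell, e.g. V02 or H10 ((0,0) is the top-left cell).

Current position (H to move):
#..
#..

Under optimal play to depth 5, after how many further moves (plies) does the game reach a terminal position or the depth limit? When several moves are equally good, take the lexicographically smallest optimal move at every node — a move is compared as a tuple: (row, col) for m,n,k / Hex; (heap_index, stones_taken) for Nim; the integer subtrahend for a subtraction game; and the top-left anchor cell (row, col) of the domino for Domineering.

ply 1, H at #../#.. | H01=+1→###/#..*; H11=+1→#../###
ply 2: ###/#.. is terminal -1 (V); from #../#.. depth 5

PV length from [#../#..]: 1 ply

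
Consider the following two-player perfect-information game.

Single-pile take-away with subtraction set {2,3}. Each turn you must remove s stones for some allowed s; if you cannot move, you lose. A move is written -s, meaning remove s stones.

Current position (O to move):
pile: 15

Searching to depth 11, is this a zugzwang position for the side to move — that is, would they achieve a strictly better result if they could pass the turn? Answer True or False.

zugzwang(15, O) = True

[15] O move#1: -2:-1/13*, -3:-1/12
[13] X move#2: -2:+1/11*, -3:+1/10
[11] O move#3: -2:-1/9*, -3:-1/8
[9] X move#4: -2:-1/7, -3:+1/6*
[6] O move#5: -2:-1/4*, -3:-1/3
[4] X move#6: -2:-1/2, -3:+1/1*
[1] end (terminal -1, O#7); searched 15 to 11
if O skipped the turn, X would face:
~ [15] X move#1: -2:-1/13*, -3:-1/12
~ [13] O move#2: -2:+1/11*, -3:+1/10
~ [11] X move#3: -2:-1/9*, -3:-1/8
~ [9] O move#4: -2:-1/7, -3:+1/6*
~ [6] X move#5: -2:-1/4*, -3:-1/3
~ [4] O move#6: -2:-1/2, -3:+1/1*
~ [1] end (terminal -1, X#7); searched 15 to 11
compare (O): move=-1 vs pass=+1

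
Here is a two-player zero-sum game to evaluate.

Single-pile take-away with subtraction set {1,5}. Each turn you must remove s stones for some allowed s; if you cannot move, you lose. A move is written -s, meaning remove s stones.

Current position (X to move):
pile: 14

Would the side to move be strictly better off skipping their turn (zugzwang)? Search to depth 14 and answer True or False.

zugzwang(14, X) = True

ply 1, X at 14 | -1=-1→13*; -5=-1→9
ply 2, O at 13 | -1=+1→12*; -5=+1→8
ply 3, X at 12 | -1=-1→11*; -5=-1→7
ply 4, O at 11 | -1=+1→10*; -5=+1→6
ply 5, X at 10 | -1=-1→9*; -5=-1→5
ply 6, O at 9 | -1=+1→8*; -5=+1→4
ply 7, X at 8 | -1=-1→7*; -5=-1→3
ply 8, O at 7 | -1=+1→6*; -5=+1→2
ply 9, X at 6 | -1=-1→5*; -5=-1→1
ply 10, O at 5 | -1=+1→4*; -5=+1→0
ply 11, X at 4 | -1=-1→3*
ply 12, O at 3 | -1=+1→2*
ply 13, X at 2 | -1=-1→1*
ply 14, O at 1 | -1=+1→0*
ply 15: 0 is terminal -1 (X); from 14 depth 14
pass branch (O moves first from the same position):
  | ply 1, O at 14 | -1=-1→13*; -5=-1→9
  | ply 2, X at 13 | -1=+1→12*; -5=+1→8
  | ply 3, O at 12 | -1=-1→11*; -5=-1→7
  | ply 4, X at 11 | -1=+1→10*; -5=+1→6
  | ply 5, O at 10 | -1=-1→9*; -5=-1→5
  | ply 6, X at 9 | -1=+1→8*; -5=+1→4
  | ply 7, O at 8 | -1=-1→7*; -5=-1→3
  | ply 8, X at 7 | -1=+1→6*; -5=+1→2
  | ply 9, O at 6 | -1=-1→5*; -5=-1→1
  | ply 10, X at 5 | -1=+1→4*; -5=+1→0
  | ply 11, O at 4 | -1=-1→3*
  | ply 12, X at 3 | -1=+1→2*
  | ply 13, O at 2 | -1=-1→1*
  | ply 14, X at 1 | -1=+1→0*
  | ply 15: 0 is terminal -1 (O); from 14 depth 14
X moving scores -1; X passing scores +1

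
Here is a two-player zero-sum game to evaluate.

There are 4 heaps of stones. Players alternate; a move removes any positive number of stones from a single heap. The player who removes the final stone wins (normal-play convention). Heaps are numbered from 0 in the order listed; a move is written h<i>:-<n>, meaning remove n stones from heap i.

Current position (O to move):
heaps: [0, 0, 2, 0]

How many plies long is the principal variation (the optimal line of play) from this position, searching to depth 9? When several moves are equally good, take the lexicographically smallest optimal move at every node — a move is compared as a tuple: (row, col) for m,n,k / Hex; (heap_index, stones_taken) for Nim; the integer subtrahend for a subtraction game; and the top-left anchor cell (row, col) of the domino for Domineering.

PV length from [(0,0,2,0)]: 1 ply

ply 1, O at (0,0,2,0) | h2:-1=-1→(0,0,1,0); h2:-2=+1→(0,0,0,0)*
ply 2: (0,0,0,0) is terminal -1 (X); from (0,0,2,0) depth 9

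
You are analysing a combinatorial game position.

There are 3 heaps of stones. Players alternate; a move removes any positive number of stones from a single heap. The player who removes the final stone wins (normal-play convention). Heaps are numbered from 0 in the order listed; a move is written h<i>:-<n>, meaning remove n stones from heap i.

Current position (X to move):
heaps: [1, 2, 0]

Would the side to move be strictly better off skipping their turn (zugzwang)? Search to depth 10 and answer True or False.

zugzwang((1,2,0), X) = False

ply 1, X at (1,2,0) | h0:-1=-1→(0,2,0); h1:-1=+1→(1,1,0)*; h1:-2=-1→(1,0,0)
ply 2, O at (1,1,0) | h0:-1=-1→(0,1,0)*; h1:-1=-1→(1,0,0)
ply 3, X at (0,1,0) | h1:-1=+1→(0,0,0)*
ply 4: (0,0,0) is terminal -1 (O); from (1,2,0) depth 10
pass branch (O moves first from the same position):
  | ply 1, O at (1,2,0) | h0:-1=-1→(0,2,0); h1:-1=+1→(1,1,0)*; h1:-2=-1→(1,0,0)
  | ply 2, X at (1,1,0) | h0:-1=-1→(0,1,0)*; h1:-1=-1→(1,0,0)
  | ply 3, O at (0,1,0) | h1:-1=+1→(0,0,0)*
  | ply 4: (0,0,0) is terminal -1 (X); from (1,2,0) depth 10
X moving scores +1; X passing scores -1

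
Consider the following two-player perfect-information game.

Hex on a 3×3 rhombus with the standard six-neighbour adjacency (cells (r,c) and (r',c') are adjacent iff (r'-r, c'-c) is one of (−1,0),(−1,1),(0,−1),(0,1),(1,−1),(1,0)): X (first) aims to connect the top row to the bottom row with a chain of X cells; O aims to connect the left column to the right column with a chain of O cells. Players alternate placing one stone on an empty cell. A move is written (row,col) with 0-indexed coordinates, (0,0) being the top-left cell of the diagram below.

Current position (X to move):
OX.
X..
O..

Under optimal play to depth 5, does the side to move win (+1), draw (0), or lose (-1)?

[OX./X../O..] X move#1: (0,2):-1/OXX/X../O.., (1,1):-1/OX./XX./O.., (1,2):+1/OX./X.X/O..*, (2,1):-1/OX./X../OX., (2,2):-1/OX./X../O.X
[OX./X.X/O..] O move#2: (0,2):-1/OXO/X.X/O..*, (1,1):-1/OX./XOX/O.., (2,1):-1/OX./X.X/OO., (2,2):-1/OX./X.X/O.O
[OXO/X.X/O..] X move#3: (1,1):+1/OXO/XXX/O..*, (2,1):-1/OXO/X.X/OX., (2,2):-1/OXO/X.X/O.X
[OXO/XXX/O..] O move#4: (2,1):-1/OXO/XXX/OO.*, (2,2):-1/OXO/XXX/O.O
[OXO/XXX/OO.] X move#5: (2,2):+1/OXO/XXX/OOX*
[OXO/XXX/OOX] end (terminal -1, O#6); searched OX./X../O.. to 5

value(OX./X../O.., X) = +1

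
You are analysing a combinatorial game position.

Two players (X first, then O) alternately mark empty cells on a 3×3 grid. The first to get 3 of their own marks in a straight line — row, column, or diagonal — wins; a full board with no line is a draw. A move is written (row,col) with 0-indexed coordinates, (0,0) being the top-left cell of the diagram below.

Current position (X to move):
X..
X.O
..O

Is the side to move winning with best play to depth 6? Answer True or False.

X winning at [X../X.O/..O]: True

[X../X.O/..O] X move#1: (0,1):-1/XX./X.O/..O, (0,2):+1/X.X/X.O/..O*, (1,1):-1/X../XXO/..O, (2,0):+1/X../X.O/X.O, (2,1):-1/X../X.O/.XO
[X.X/X.O/..O] O move#2: (0,1):-1/XOX/X.O/..O*, (1,1):-1/X.X/XOO/..O, (2,0):-1/X.X/X.O/O.O, (2,1):-1/X.X/X.O/.OO
[XOX/X.O/..O] X move#3: (1,1):+0/XOX/XXO/..O, (2,0):+1/XOX/X.O/X.O*, (2,1):+0/XOX/X.O/.XO
[XOX/X.O/X.O] end (terminal -1, O#4); searched X../X.O/..O to 6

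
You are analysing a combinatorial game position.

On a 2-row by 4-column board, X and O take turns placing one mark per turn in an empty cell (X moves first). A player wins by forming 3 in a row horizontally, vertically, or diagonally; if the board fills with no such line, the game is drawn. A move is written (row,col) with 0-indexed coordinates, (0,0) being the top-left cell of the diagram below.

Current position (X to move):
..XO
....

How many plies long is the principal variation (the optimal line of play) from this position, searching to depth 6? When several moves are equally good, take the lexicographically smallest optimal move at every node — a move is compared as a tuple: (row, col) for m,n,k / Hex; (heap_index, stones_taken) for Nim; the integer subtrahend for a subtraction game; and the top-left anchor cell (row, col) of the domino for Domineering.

PV length from [..XO/....]: 6 plies

ply 1, X at ..XO/.... | (0,0)=+0→X.XO/....*; (0,1)=+0→.XXO/....; (1,0)=+0→..XO/X...; (1,1)=+0→..XO/.X..; (1,2)=+0→..XO/..X.; (1,3)=+0→..XO/...X
ply 2, O at X.XO/.... | (0,1)=+0→XOXO/....*; (1,0)=-1→X.XO/O...; (1,1)=-1→X.XO/.O..; (1,2)=-1→X.XO/..O.; (1,3)=-1→X.XO/...O
ply 3, X at XOXO/.... | (1,0)=+0→XOXO/X...*; (1,1)=+0→XOXO/.X..; (1,2)=+0→XOXO/..X.; (1,3)=+0→XOXO/...X
ply 4, O at XOXO/X... | (1,1)=+0→XOXO/XO..*; (1,2)=+0→XOXO/X.O.; (1,3)=+0→XOXO/X..O
ply 5, X at XOXO/XO.. | (1,2)=+0→XOXO/XOX.*; (1,3)=+0→XOXO/XO.X
ply 6, O at XOXO/XOX. | (1,3)=+0→XOXO/XOXO*
ply 7: XOXO/XOXO is terminal +0 (X); from ..XO/.... depth 6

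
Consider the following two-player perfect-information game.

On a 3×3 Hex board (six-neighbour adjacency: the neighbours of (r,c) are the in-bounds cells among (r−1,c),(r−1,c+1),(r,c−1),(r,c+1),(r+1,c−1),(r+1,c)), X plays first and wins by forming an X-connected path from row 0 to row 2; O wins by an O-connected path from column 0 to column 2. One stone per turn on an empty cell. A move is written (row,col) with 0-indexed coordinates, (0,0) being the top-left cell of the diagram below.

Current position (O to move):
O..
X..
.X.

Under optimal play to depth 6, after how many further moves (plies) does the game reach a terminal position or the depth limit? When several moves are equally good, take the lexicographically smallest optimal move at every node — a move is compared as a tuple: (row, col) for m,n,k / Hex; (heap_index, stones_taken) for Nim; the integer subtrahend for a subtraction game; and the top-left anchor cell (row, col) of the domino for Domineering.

PV length from [O../X../.X.]: 5 plies

ply 1, O at O../X../.X. | (0,1)=-1→OO./X../.X.; (0,2)=-1→O.O/X../.X.; (1,1)=+1→O../XO./.X.*; (1,2)=-1→O../X.O/.X.; (2,0)=-1→O../X../OX.; (2,2)=-1→O../X../.XO
ply 2, X at O../XO./.X. | (0,1)=-1→OX./XO./.X.*; (0,2)=-1→O.X/XO./.X.; (1,2)=-1→O../XOX/.X.; (2,0)=-1→O../XO./XX.; (2,2)=-1→O../XO./.XX
ply 3, O at OX./XO./.X. | (0,2)=-1→OXO/XO./.X.; (1,2)=-1→OX./XOO/.X.; (2,0)=+1→OX./XO./OX.*; (2,2)=-1→OX./XO./.XO
ply 4, X at OX./XO./OX. | (0,2)=-1→OXX/XO./OX.*; (1,2)=-1→OX./XOX/OX.; (2,2)=-1→OX./XO./OXX
ply 5, O at OXX/XO./OX. | (1,2)=+1→OXX/XOO/OX.*; (2,2)=-1→OXX/XO./OXO
ply 6: OXX/XOO/OX. is terminal -1 (X); from O../X../.X. depth 6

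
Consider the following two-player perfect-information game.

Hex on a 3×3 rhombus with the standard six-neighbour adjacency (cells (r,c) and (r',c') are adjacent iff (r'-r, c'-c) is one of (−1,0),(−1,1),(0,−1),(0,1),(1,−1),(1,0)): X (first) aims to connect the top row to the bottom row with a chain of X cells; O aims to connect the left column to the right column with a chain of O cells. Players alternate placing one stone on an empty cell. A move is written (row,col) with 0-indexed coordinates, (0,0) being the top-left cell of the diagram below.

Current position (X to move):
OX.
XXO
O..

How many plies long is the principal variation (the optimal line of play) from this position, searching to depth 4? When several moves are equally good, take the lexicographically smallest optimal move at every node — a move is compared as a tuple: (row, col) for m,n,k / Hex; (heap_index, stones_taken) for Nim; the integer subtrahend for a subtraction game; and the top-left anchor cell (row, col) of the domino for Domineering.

[OX./XXO/O..] X move#1: (0,2):-1/OXX/XXO/O.., (2,1):+1/OX./XXO/OX.*, (2,2):-1/OX./XXO/O.X
[OX./XXO/OX.] end (terminal -1, O#2); searched OX./XXO/O.. to 4

PV length from [OX./XXO/O..]: 1 ply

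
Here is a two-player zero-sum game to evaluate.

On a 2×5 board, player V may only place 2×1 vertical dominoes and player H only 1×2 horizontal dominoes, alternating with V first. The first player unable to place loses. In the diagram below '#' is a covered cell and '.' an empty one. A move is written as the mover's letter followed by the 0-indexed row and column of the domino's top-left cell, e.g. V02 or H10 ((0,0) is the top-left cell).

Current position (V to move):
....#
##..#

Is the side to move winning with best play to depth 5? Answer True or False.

V winning at [....#/##..#]: True

ply 1, V at ....#/##..# | V02=+1→..#.#/###.#*; V03=-1→...##/##.##
ply 2, H at ..#.#/###.# | H00=-1→###.#/###.#*
ply 3, V at ###.#/###.# | V03=+1→#####/#####*
ply 4: #####/##### is terminal -1 (H); from ....#/##..# depth 5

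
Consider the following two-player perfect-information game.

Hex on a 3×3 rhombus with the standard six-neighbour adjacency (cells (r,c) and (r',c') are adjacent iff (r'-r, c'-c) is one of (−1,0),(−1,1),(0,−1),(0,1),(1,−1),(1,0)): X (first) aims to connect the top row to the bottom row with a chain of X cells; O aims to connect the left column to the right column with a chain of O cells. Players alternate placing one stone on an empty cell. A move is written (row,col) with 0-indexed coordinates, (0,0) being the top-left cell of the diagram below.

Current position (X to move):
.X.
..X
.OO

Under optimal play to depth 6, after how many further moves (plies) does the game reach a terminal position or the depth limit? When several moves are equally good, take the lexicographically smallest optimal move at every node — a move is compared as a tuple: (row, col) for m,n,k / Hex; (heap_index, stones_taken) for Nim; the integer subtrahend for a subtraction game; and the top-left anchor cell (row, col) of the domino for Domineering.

PV length from [.X./..X/.OO]: 5 plies

[.X./..X/.OO] X move#1: (0,0):-1/XX./..X/.OO, (0,2):-1/.XX/..X/.OO, (1,0):-1/.X./X.X/.OO, (1,1):-1/.X./.XX/.OO, (2,0):+1/.X./..X/XOO*
[.X./..X/XOO] O move#2: (0,0):-1/OX./..X/XOO*, (0,2):-1/.XO/..X/XOO, (1,0):-1/.X./O.X/XOO, (1,1):-1/.X./.OX/XOO
[OX./..X/XOO] X move#3: (0,2):+1/OXX/..X/XOO*, (1,0):+1/OX./X.X/XOO, (1,1):+1/OX./.XX/XOO
[OXX/..X/XOO] O move#4: (1,0):-1/OXX/O.X/XOO*, (1,1):-1/OXX/.OX/XOO
[OXX/O.X/XOO] X move#5: (1,1):+1/OXX/OXX/XOO*
[OXX/OXX/XOO] end (terminal -1, O#6); searched .X./..X/.OO to 6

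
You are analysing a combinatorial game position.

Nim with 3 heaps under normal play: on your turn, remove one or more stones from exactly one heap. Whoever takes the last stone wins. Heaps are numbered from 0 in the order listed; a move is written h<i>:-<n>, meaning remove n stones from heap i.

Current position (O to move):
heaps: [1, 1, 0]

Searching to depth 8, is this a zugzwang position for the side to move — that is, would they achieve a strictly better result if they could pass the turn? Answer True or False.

p1 O@[(1,1,0)]: h0:-1[(0,1,0)]-1* h1:-1[(1,0,0)]-1
p2 X@[(0,1,0)]: h1:-1[(0,0,0)]+1*
p3 O@[(0,0,0)] terminal -1; root [(1,1,0)] d8
suppose O passes — search the same position with X to move:
pass> p1 X@[(1,1,0)]: h0:-1[(0,1,0)]-1* h1:-1[(1,0,0)]-1
pass> p2 O@[(0,1,0)]: h1:-1[(0,0,0)]+1*
pass> p3 X@[(0,0,0)] terminal -1; root [(1,1,0)] d8
for O: play -1, pass +1

zugzwang((1,1,0), O) = True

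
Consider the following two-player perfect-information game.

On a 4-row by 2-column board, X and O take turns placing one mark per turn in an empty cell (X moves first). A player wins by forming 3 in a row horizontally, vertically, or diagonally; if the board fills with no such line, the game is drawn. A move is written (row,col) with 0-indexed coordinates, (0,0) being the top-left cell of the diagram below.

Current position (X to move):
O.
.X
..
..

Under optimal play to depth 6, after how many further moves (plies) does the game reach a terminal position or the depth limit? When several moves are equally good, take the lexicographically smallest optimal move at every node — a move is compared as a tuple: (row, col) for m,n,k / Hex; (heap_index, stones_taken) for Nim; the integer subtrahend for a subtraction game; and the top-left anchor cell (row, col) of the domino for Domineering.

PV length from [O./.X/../..]: 3 plies

p1 X@[O./.X/../..]: (0,1)[OX/.X/../..]+0 (1,0)[O./XX/../..]+0 (2,0)[O./.X/X./..]+0 (2,1)[O./.X/.X/..]+1* (3,0)[O./.X/../X.]+0 (3,1)[O./.X/../.X]+0
p2 O@[O./.X/.X/..]: (0,1)[OO/.X/.X/..]-1* (1,0)[O./OX/.X/..]-1 (2,0)[O./.X/OX/..]-1 (3,0)[O./.X/.X/O.]-1 (3,1)[O./.X/.X/.O]-1
p3 X@[OO/.X/.X/..]: (1,0)[OO/XX/.X/..]+0 (2,0)[OO/.X/XX/..]+0 (3,0)[OO/.X/.X/X.]+0 (3,1)[OO/.X/.X/.X]+1*
p4 O@[OO/.X/.X/.X] terminal -1; root [O./.X/../..] d6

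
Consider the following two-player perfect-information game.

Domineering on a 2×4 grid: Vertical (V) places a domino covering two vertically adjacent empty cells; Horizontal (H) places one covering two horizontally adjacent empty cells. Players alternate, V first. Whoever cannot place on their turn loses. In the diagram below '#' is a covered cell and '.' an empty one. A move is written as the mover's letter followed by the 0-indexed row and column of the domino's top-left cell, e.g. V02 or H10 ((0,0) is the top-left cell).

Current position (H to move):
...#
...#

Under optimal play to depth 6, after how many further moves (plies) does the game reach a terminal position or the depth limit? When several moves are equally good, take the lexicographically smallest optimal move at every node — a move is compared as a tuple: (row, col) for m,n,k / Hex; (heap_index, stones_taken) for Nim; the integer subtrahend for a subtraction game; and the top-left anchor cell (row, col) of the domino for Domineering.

[...#/...#] H move#1: H00:+1/##.#/...#*, H01:+1/.###/...#, H10:+1/...#/##.#, H11:+1/...#/.###
[##.#/...#] V move#2: V02:-1/####/..##*
[####/..##] H move#3: H10:+1/####/####*
[####/####] end (terminal -1, V#4); searched ...#/...# to 6

PV length from [...#/...#]: 3 plies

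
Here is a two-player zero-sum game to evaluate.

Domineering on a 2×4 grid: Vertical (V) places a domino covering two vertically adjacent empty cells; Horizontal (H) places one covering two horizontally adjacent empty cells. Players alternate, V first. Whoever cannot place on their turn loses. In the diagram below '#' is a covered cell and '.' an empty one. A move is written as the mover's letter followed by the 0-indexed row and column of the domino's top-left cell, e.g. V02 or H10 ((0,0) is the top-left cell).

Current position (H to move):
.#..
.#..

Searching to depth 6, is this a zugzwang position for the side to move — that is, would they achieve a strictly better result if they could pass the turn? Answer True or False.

zugzwang(.#../.#.., H) = False

ply 1, H at .#../.#.. | H02=+1→.###/.#..*; H12=+1→.#../.###
ply 2, V at .###/.#.. | V00=-1→####/##..*
ply 3, H at ####/##.. | H12=+1→####/####*
ply 4: ####/#### is terminal -1 (V); from .#../.#.. depth 6
if H skipped the turn, V would face:
~ ply 1, V at .#../.#.. | V00=-1→##../##..; V02=+1→.##./.##.*; V03=+1→.#.#/.#.#
~ ply 2: .##./.##. is terminal -1 (H); from .#../.#.. depth 6
compare (H): move=+1 vs pass=-1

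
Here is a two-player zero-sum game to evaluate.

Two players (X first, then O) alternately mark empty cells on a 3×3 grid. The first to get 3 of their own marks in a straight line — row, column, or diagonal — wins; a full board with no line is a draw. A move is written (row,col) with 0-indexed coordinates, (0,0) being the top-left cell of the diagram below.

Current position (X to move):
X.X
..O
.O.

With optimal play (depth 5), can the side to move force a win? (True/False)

ply 1, X at X.X/..O/.O. | (0,1)=+1→XXX/..O/.O.*; (1,0)=+1→X.X/X.O/.O.; (1,1)=+1→X.X/.XO/.O.; (2,0)=+1→X.X/..O/XO.; (2,2)=+1→X.X/..O/.OX
ply 2: XXX/..O/.O. is terminal -1 (O); from X.X/..O/.O. depth 5

X winning at [X.X/..O/.O.]: True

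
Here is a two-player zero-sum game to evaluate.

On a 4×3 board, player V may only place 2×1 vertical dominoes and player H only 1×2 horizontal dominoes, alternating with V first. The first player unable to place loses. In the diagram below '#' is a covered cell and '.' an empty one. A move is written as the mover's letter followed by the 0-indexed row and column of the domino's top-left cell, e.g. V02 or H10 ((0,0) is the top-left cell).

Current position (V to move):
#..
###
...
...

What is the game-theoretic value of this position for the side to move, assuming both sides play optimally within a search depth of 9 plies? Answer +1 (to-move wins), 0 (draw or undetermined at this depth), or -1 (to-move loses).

ply 1, V at #../###/.../... | V20=-1→#../###/#../#..; V21=+1→#../###/.#./.#.*; V22=-1→#../###/..#/..#
ply 2, H at #../###/.#./.#. | H01=-1→###/###/.#./.#.*
ply 3, V at ###/###/.#./.#. | V20=+1→###/###/##./##.*; V22=+1→###/###/.##/.##
ply 4: ###/###/##./##. is terminal -1 (H); from #../###/.../... depth 9

value(#../###/.../..., V) = +1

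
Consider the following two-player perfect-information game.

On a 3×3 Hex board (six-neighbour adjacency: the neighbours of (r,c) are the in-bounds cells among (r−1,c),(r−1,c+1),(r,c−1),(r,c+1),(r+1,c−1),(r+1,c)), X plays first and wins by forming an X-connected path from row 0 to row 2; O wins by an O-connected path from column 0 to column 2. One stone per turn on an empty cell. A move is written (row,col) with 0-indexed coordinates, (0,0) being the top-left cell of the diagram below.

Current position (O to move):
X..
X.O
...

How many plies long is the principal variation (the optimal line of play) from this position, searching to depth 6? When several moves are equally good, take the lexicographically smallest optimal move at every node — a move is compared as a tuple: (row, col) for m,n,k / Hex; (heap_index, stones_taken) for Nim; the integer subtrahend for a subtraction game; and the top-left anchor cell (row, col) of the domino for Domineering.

PV length from [X../X.O/...]: 5 plies

ply 1, O at X../X.O/... | (0,1)=-1→XO./X.O/...; (0,2)=-1→X.O/X.O/...; (1,1)=-1→X../XOO/...; (2,0)=+1→X../X.O/O..*; (2,1)=-1→X../X.O/.O.; (2,2)=-1→X../X.O/..O
ply 2, X at X../X.O/O.. | (0,1)=-1→XX./X.O/O..*; (0,2)=-1→X.X/X.O/O..; (1,1)=-1→X../XXO/O..; (2,1)=-1→X../X.O/OX.; (2,2)=-1→X../X.O/O.X
ply 3, O at XX./X.O/O.. | (0,2)=+1→XXO/X.O/O..*; (1,1)=+1→XX./XOO/O..; (2,1)=+1→XX./X.O/OO.; (2,2)=+1→XX./X.O/O.O
ply 4, X at XXO/X.O/O.. | (1,1)=-1→XXO/XXO/O..*; (2,1)=-1→XXO/X.O/OX.; (2,2)=-1→XXO/X.O/O.X
ply 5, O at XXO/XXO/O.. | (2,1)=+1→XXO/XXO/OO.*; (2,2)=-1→XXO/XXO/O.O
ply 6: XXO/XXO/OO. is terminal -1 (X); from X../X.O/... depth 6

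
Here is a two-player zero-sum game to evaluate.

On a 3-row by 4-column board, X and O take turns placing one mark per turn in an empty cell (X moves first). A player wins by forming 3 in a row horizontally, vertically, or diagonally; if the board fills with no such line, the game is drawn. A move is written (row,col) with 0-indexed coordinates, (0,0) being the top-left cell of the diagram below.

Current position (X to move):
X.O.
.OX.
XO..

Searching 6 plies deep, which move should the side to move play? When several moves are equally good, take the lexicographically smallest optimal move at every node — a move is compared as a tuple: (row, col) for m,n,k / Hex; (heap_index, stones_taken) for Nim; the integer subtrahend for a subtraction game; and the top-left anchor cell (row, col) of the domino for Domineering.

[X.O./.OX./XO..] X move#1: (0,1):+1/XXO./.OX./XO..*, (0,3):-1/X.OX/.OX./XO.., (1,0):+1/X.O./XOX./XO.., (1,3):-1/X.O./.OXX/XO.., (2,2):-1/X.O./.OX./XOX., (2,3):-1/X.O./.OX./XO.X
[XXO./.OX./XO..] O move#2: (0,3):-1/XXOO/.OX./XO..*, (1,0):-1/XXO./OOX./XO.., (1,3):-1/XXO./.OXO/XO.., (2,2):-1/XXO./.OX./XOO., (2,3):-1/XXO./.OX./XO.O
[XXOO/.OX./XO..] X move#3: (1,0):+1/XXOO/XOX./XO..*, (1,3):+1/XXOO/.OXX/XO.., (2,2):+1/XXOO/.OX./XOX., (2,3):+1/XXOO/.OX./XO.X
[XXOO/XOX./XO..] end (terminal -1, O#4); searched X.O./.OX./XO.. to 6

X's best at [X.O./.OX./XO..]: (0,1)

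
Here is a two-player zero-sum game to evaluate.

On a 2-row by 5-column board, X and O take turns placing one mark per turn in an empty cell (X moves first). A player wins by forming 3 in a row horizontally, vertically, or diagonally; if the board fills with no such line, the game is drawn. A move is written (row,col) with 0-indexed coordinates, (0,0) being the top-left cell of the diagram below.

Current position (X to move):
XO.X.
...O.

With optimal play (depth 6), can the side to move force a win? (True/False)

p1 X@[XO.X./...O.]: (0,2)[XOXX./...O.]+0* (0,4)[XO.XX/...O.]+0 (1,0)[XO.X./X..O.]-1 (1,1)[XO.X./.X.O.]+0 (1,2)[XO.X./..XO.]+0 (1,4)[XO.X./...OX]+0
p2 O@[XOXX./...O.]: (0,4)[XOXXO/...O.]+0* (1,0)[XOXX./O..O.]-1 (1,1)[XOXX./.O.O.]-1 (1,2)[XOXX./..OO.]-1 (1,4)[XOXX./...OO]-1
p3 X@[XOXXO/...O.]: (1,0)[XOXXO/X..O.]-1 (1,1)[XOXXO/.X.O.]+0* (1,2)[XOXXO/..XO.]+0 (1,4)[XOXXO/...OX]+0
p4 O@[XOXXO/.X.O.]: (1,0)[XOXXO/OX.O.]+0* (1,2)[XOXXO/.XOO.]+0 (1,4)[XOXXO/.X.OO]+0
p5 X@[XOXXO/OX.O.]: (1,2)[XOXXO/OXXO.]+0* (1,4)[XOXXO/OX.OX]+0
p6 O@[XOXXO/OXXO.]: (1,4)[XOXXO/OXXOO]+0*
p7 X@[XOXXO/OXXOO] terminal +0; root [XO.X./...O.] d6

X winning at [XO.X./...O.]: False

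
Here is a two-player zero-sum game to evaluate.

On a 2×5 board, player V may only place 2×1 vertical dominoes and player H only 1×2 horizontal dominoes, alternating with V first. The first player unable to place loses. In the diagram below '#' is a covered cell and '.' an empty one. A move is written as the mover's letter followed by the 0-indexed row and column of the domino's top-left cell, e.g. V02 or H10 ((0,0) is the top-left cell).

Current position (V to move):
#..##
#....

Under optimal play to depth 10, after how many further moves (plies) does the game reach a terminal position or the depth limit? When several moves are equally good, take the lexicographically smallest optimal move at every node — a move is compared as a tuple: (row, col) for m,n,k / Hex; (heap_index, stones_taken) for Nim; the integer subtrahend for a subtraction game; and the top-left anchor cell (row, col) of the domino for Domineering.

PV length from [#..##/#....]: 3 plies

ply 1, V at #..##/#.... | V01=-1→##.##/##...; V02=+1→#.###/#.#..*
ply 2, H at #.###/#.#.. | H13=-1→#.###/#.###*
ply 3, V at #.###/#.### | V01=+1→#####/#####*
ply 4: #####/##### is terminal -1 (H); from #..##/#.... depth 10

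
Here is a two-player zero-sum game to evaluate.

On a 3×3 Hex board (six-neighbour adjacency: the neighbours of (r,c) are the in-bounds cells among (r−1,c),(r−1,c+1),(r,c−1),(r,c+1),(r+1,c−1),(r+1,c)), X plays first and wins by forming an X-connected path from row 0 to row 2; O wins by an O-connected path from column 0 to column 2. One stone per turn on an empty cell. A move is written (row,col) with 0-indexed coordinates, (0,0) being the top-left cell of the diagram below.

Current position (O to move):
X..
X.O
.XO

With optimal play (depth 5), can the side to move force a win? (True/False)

O winning at [X../X.O/.XO]: False

[X../X.O/.XO] O move#1: (0,1):-1/XO./X.O/.XO*, (0,2):-1/X.O/X.O/.XO, (1,1):-1/X../XOO/.XO, (2,0):-1/X../X.O/OXO
[XO./X.O/.XO] X move#2: (0,2):+1/XOX/X.O/.XO*, (1,1):+1/XO./XXO/.XO, (2,0):+1/XO./X.O/XXO
[XOX/X.O/.XO] O move#3: (1,1):-1/XOX/XOO/.XO*, (2,0):-1/XOX/X.O/OXO
[XOX/XOO/.XO] X move#4: (2,0):+1/XOX/XOO/XXO*
[XOX/XOO/XXO] end (terminal -1, O#5); searched X../X.O/.XO to 5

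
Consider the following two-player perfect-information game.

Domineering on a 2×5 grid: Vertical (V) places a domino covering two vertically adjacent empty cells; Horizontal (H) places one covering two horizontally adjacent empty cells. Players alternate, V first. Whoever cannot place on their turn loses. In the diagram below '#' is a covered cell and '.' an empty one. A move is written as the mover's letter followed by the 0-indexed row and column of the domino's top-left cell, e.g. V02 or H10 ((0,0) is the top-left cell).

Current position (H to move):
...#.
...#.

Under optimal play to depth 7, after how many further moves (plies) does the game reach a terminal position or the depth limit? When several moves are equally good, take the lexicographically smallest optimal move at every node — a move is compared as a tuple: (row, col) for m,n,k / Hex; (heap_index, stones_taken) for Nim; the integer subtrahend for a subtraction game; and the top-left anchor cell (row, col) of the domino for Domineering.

p1 H@[...#./...#.]: H00[##.#./...#.]-1* H01[.###./...#.]-1 H10[...#./##.#.]-1 H11[...#./.###.]-1
p2 V@[##.#./...#.]: V02[####./..##.]+1* V04[##.##/...##]-1
p3 H@[####./..##.]: H10[####./####.]-1*
p4 V@[####./####.]: V04[#####/#####]+1*
p5 H@[#####/#####] terminal -1; root [...#./...#.] d7

PV length from [...#./...#.]: 4 plies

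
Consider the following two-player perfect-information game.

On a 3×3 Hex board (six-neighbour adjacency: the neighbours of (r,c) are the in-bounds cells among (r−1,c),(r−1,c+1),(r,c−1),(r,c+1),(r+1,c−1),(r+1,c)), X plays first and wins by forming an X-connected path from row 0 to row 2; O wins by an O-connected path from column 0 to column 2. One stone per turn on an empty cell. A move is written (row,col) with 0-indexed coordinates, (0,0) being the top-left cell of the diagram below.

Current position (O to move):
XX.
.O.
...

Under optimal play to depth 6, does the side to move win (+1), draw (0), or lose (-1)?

p1 O@[XX./.O./...]: (0,2)[XXO/.O./...]+1* (1,0)[XX./OO./...]+1 (1,2)[XX./.OO/...]+1 (2,0)[XX./.O./O..]+1 (2,1)[XX./.O./.O.]+1 (2,2)[XX./.O./..O]+1
p2 X@[XXO/.O./...]: (1,0)[XXO/XO./...]-1* (1,2)[XXO/.OX/...]-1 (2,0)[XXO/.O./X..]-1 (2,1)[XXO/.O./.X.]-1 (2,2)[XXO/.O./..X]-1
p3 O@[XXO/XO./...]: (1,2)[XXO/XOO/...]-1 (2,0)[XXO/XO./O..]+1* (2,1)[XXO/XO./.O.]-1 (2,2)[XXO/XO./..O]-1
p4 X@[XXO/XO./O..] terminal -1; root [XX./.O./...] d6

value(XX./.O./..., O) = +1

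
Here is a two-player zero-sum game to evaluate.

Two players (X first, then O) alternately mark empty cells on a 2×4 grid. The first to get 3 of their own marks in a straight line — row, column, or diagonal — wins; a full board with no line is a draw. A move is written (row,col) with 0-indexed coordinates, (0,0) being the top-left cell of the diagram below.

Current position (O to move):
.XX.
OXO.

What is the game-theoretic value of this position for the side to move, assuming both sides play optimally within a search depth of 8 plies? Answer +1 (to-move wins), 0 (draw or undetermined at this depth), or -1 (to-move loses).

[.XX./OXO.] O move#1: (0,0):-1/OXX./OXO.*, (0,3):-1/.XXO/OXO., (1,3):-1/.XX./OXOO
[OXX./OXO.] X move#2: (0,3):+1/OXXX/OXO.*, (1,3):+0/OXX./OXOX
[OXXX/OXO.] end (terminal -1, O#3); searched .XX./OXO. to 8

value(.XX./OXO., O) = -1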